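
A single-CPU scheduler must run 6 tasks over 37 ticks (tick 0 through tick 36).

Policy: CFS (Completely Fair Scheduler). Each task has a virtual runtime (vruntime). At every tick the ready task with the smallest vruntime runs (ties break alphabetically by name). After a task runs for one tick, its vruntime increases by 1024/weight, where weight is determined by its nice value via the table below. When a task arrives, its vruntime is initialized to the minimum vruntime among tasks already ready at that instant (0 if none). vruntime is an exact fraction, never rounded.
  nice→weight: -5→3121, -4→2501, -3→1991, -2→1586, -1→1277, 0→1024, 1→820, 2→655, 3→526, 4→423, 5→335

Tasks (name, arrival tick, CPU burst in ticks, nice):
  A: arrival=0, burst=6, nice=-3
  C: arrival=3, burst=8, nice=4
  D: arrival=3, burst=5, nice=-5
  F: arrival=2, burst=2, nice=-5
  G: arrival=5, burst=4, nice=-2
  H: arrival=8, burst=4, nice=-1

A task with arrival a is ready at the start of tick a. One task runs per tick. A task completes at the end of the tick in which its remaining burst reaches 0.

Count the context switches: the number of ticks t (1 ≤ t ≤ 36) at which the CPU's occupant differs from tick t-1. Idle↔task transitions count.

context switches = 21

t=0: vr[A=0] → run A
t=1: vr[A=1024/1991] → run A
t=2: vr[A=2048/1991 F=2048/1991] → run A
t=3: vr[A=3072/1991 C=2048/1991 D=2048/1991 F=2048/1991] → run C
t=4: vr[A=3072/1991 C=2905088/842193 D=2048/1991 F=2048/1991] → run D
t=5: vr[A=3072/1991 C=2905088/842193 D=8430592/6213911 F=2048/1991 G=2048/1991] → run F
t=6: vr[A=3072/1991 C=2905088/842193 D=8430592/6213911 F=8430592/6213911 G=2048/1991] → run G
t=7: vr[A=3072/1991 C=2905088/842193 D=8430592/6213911 F=8430592/6213911 G=2643456/1578863] → run D
t=8: vr[A=3072/1991 C=2905088/842193 D=10469376/6213911 F=8430592/6213911 G=2643456/1578863 H=8430592/6213911] → run F
t=9: vr[A=3072/1991 C=2905088/842193 D=10469376/6213911 G=2643456/1578863 H=8430592/6213911] → run H
t=10: vr[A=3072/1991 C=2905088/842193 D=10469376/6213911 G=2643456/1578863 H=17128910848/7935164347] → run A
t=11: vr[A=4096/1991 C=2905088/842193 D=10469376/6213911 G=2643456/1578863 H=17128910848/7935164347] → run G
t=12: vr[A=4096/1991 C=2905088/842193 D=10469376/6213911 G=3662848/1578863 H=17128910848/7935164347] → run D
t=13: vr[A=4096/1991 C=2905088/842193 D=12508160/6213911 G=3662848/1578863 H=17128910848/7935164347] → run D
t=14: vr[A=4096/1991 C=2905088/842193 D=14546944/6213911 G=3662848/1578863 H=17128910848/7935164347] → run A
t=15: vr[A=5120/1991 C=2905088/842193 D=14546944/6213911 G=3662848/1578863 H=17128910848/7935164347] → run H
t=16: vr[A=5120/1991 C=2905088/842193 D=14546944/6213911 G=3662848/1578863 H=23491955712/7935164347] → run G
t=17: vr[A=5120/1991 C=2905088/842193 D=14546944/6213911 G=4682240/1578863 H=23491955712/7935164347] → run D
t=18: vr[A=5120/1991 C=2905088/842193 G=4682240/1578863 H=23491955712/7935164347] → run A
t=19: vr[C=2905088/842193 G=4682240/1578863 H=23491955712/7935164347] → run H
t=20: vr[C=2905088/842193 G=4682240/1578863 H=29855000576/7935164347] → run G
t=21: vr[C=2905088/842193 H=29855000576/7935164347] → run C
t=22: vr[C=4943872/842193 H=29855000576/7935164347] → run H
t=23: vr[C=4943872/842193] → run C
t=24: vr[C=2327552/280731] → run C
t=25: vr[C=9021440/842193] → run C
t=26: vr[C=11060224/842193] → run C
t=27: vr[C=4366336/280731] → run C
t=28: vr[C=15137792/842193] → run C
t=29: (idle)
t=30: (idle)
t=31: (idle)
t=32: (idle)
t=33: (idle)
t=34: (idle)
t=35: (idle)
t=36: (idle)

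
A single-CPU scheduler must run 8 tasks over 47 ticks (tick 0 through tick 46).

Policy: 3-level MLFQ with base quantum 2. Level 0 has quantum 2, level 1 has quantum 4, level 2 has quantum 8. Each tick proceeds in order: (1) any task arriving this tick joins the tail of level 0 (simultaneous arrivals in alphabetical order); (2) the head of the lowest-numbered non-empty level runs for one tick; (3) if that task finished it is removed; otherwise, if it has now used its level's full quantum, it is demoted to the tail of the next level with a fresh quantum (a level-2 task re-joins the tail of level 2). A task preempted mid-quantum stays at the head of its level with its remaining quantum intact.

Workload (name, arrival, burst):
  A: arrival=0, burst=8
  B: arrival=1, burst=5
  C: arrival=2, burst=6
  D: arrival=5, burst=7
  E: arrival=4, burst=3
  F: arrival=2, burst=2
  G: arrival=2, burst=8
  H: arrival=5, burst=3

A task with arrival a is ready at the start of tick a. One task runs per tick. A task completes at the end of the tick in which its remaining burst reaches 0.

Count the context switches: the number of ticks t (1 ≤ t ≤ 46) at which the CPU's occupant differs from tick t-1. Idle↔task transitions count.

context switches = 18

t=0: L0/L1/L2 = A/-/- → run A
t=1: L0/L1/L2 = AB/-/- → run A
t=2: L0/L1/L2 = BCFG/A/- → run B
t=3: L0/L1/L2 = BCFG/A/- → run B
t=4: L0/L1/L2 = CFGE/AB/- → run C
t=5: L0/L1/L2 = CFGEDH/AB/- → run C
t=6: L0/L1/L2 = FGEDH/ABC/- → run F
t=7: L0/L1/L2 = FGEDH/ABC/- → run F
t=8: L0/L1/L2 = GEDH/ABC/- → run G
t=9: L0/L1/L2 = GEDH/ABC/- → run G
t=10: L0/L1/L2 = EDH/ABCG/- → run E
t=11: L0/L1/L2 = EDH/ABCG/- → run E
t=12: L0/L1/L2 = DH/ABCGE/- → run D
t=13: L0/L1/L2 = DH/ABCGE/- → run D
t=14: L0/L1/L2 = H/ABCGED/- → run H
t=15: L0/L1/L2 = H/ABCGED/- → run H
t=16: L0/L1/L2 = -/ABCGEDH/- → run A
t=17: L0/L1/L2 = -/ABCGEDH/- → run A
t=18: L0/L1/L2 = -/ABCGEDH/- → run A
t=19: L0/L1/L2 = -/ABCGEDH/- → run A
t=20: L0/L1/L2 = -/BCGEDH/A → run B
t=21: L0/L1/L2 = -/BCGEDH/A → run B
t=22: L0/L1/L2 = -/BCGEDH/A → run B
t=23: L0/L1/L2 = -/CGEDH/A → run C
t=24: L0/L1/L2 = -/CGEDH/A → run C
t=25: L0/L1/L2 = -/CGEDH/A → run C
t=26: L0/L1/L2 = -/CGEDH/A → run C
t=27: L0/L1/L2 = -/GEDH/A → run G
t=28: L0/L1/L2 = -/GEDH/A → run G
t=29: L0/L1/L2 = -/GEDH/A → run G
t=30: L0/L1/L2 = -/GEDH/A → run G
t=31: L0/L1/L2 = -/EDH/AG → run E
t=32: L0/L1/L2 = -/DH/AG → run D
t=33: L0/L1/L2 = -/DH/AG → run D
t=34: L0/L1/L2 = -/DH/AG → run D
t=35: L0/L1/L2 = -/DH/AG → run D
t=36: L0/L1/L2 = -/H/AGD → run H
t=37: L0/L1/L2 = -/-/AGD → run A
t=38: L0/L1/L2 = -/-/AGD → run A
t=39: L0/L1/L2 = -/-/GD → run G
t=40: L0/L1/L2 = -/-/GD → run G
t=41: L0/L1/L2 = -/-/D → run D
t=42: (idle)
t=43: (idle)
t=44: (idle)
t=45: (idle)
t=46: (idle)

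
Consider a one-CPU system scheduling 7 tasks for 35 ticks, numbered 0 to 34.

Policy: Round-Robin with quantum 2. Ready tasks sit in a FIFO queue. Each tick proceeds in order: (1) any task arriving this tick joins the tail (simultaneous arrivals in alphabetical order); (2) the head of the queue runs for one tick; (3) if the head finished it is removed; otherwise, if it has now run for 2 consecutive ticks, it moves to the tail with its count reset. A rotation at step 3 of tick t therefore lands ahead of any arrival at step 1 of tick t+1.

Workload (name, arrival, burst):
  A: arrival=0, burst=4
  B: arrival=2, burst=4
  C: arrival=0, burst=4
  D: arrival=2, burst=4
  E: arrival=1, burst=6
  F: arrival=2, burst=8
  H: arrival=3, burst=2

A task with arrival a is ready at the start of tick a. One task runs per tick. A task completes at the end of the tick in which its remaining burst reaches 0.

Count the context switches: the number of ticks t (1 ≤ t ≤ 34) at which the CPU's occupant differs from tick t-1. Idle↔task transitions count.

context switches = 15

t=0: queue=[A,C] q_used=0 → run A
t=1: queue=[A,C,E] q_used=1 → run A
t=2: queue=[C,E,A,B,D,F] q_used=0 → run C
t=3: queue=[C,E,A,B,D,F,H] q_used=1 → run C
t=4: queue=[E,A,B,D,F,H,C] q_used=0 → run E
t=5: queue=[E,A,B,D,F,H,C] q_used=1 → run E
t=6: queue=[A,B,D,F,H,C,E] q_used=0 → run A
t=7: queue=[A,B,D,F,H,C,E] q_used=1 → run A
t=8: queue=[B,D,F,H,C,E] q_used=0 → run B
t=9: queue=[B,D,F,H,C,E] q_used=1 → run B
t=10: queue=[D,F,H,C,E,B] q_used=0 → run D
t=11: queue=[D,F,H,C,E,B] q_used=1 → run D
t=12: queue=[F,H,C,E,B,D] q_used=0 → run F
t=13: queue=[F,H,C,E,B,D] q_used=1 → run F
t=14: queue=[H,C,E,B,D,F] q_used=0 → run H
t=15: queue=[H,C,E,B,D,F] q_used=1 → run H
t=16: queue=[C,E,B,D,F] q_used=0 → run C
t=17: queue=[C,E,B,D,F] q_used=1 → run C
t=18: queue=[E,B,D,F] q_used=0 → run E
t=19: queue=[E,B,D,F] q_used=1 → run E
t=20: queue=[B,D,F,E] q_used=0 → run B
t=21: queue=[B,D,F,E] q_used=1 → run B
t=22: queue=[D,F,E] q_used=0 → run D
t=23: queue=[D,F,E] q_used=1 → run D
t=24: queue=[F,E] q_used=0 → run F
t=25: queue=[F,E] q_used=1 → run F
t=26: queue=[E,F] q_used=0 → run E
t=27: queue=[E,F] q_used=1 → run E
t=28: queue=[F] q_used=0 → run F
t=29: queue=[F] q_used=1 → run F
t=30: queue=[F] q_used=0 → run F
t=31: queue=[F] q_used=1 → run F
t=32: (idle)
t=33: (idle)
t=34: (idle)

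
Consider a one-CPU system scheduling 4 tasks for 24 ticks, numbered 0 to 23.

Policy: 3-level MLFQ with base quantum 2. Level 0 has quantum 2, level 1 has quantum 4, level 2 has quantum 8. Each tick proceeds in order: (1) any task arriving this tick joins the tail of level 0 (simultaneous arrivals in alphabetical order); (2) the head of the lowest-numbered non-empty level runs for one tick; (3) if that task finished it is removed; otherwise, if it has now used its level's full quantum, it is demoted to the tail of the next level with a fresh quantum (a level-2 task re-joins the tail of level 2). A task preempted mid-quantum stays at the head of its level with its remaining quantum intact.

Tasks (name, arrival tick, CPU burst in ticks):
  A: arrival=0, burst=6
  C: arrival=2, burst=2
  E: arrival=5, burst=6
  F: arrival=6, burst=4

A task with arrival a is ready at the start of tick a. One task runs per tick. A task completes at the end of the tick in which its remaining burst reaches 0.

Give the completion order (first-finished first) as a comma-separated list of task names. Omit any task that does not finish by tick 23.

t=0: L0/L1/L2 = A/-/- → run A
t=1: L0/L1/L2 = A/-/- → run A
t=2: L0/L1/L2 = C/A/- → run C
t=3: L0/L1/L2 = C/A/- → run C
t=4: L0/L1/L2 = -/A/- → run A
t=5: L0/L1/L2 = E/A/- → run E
t=6: L0/L1/L2 = EF/A/- → run E
t=7: L0/L1/L2 = F/AE/- → run F
t=8: L0/L1/L2 = F/AE/- → run F
t=9: L0/L1/L2 = -/AEF/- → run A
t=10: L0/L1/L2 = -/AEF/- → run A
t=11: L0/L1/L2 = -/AEF/- → run A
t=12: L0/L1/L2 = -/EF/- → run E
t=13: L0/L1/L2 = -/EF/- → run E
t=14: L0/L1/L2 = -/EF/- → run E
t=15: L0/L1/L2 = -/EF/- → run E
t=16: L0/L1/L2 = -/F/- → run F
t=17: L0/L1/L2 = -/F/- → run F
t=18: (idle)
t=19: (idle)
t=20: (idle)
t=21: (idle)
t=22: (idle)
t=23: (idle)

completion order = C, A, E, F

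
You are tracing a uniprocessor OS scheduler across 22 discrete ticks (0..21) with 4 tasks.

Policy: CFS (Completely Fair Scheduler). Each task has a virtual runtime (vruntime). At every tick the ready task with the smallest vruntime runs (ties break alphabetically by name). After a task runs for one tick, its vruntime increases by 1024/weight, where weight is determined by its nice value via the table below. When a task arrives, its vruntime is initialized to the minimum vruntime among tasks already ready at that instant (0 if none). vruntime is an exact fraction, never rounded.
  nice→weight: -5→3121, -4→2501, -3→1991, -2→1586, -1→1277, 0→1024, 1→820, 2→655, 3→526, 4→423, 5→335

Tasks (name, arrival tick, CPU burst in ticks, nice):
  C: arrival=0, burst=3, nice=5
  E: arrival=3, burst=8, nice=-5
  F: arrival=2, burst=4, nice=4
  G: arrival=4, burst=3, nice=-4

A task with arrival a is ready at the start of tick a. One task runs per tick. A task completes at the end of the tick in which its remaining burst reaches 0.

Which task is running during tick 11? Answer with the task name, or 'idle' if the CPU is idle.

running at tick 11 = E

t=0: vr[C=0] → run C
t=1: vr[C=1024/335] → run C
t=2: vr[C=2048/335 F=2048/335] → run C
t=3: vr[E=2048/335 F=2048/335] → run E
t=4: vr[E=6734848/1045535 F=2048/335 G=2048/335] → run F
t=5: vr[E=6734848/1045535 F=1209344/141705 G=2048/335] → run G
t=6: vr[E=6734848/1045535 F=1209344/141705 G=5465088/837835] → run E
t=7: vr[E=7077888/1045535 F=1209344/141705 G=5465088/837835] → run G
t=8: vr[E=7077888/1045535 F=1209344/141705 G=5808128/837835] → run E
t=9: vr[E=7420928/1045535 F=1209344/141705 G=5808128/837835] → run G
t=10: vr[E=7420928/1045535 F=1209344/141705] → run E
t=11: vr[E=7763968/1045535 F=1209344/141705] → run E
t=12: vr[E=8107008/1045535 F=1209344/141705] → run E
t=13: vr[E=8450048/1045535 F=1209344/141705] → run E
t=14: vr[E=8793088/1045535 F=1209344/141705] → run E
t=15: vr[F=1209344/141705] → run F
t=16: vr[F=1552384/141705] → run F
t=17: vr[F=631808/47235] → run F
t=18: (idle)
t=19: (idle)
t=20: (idle)
t=21: (idle)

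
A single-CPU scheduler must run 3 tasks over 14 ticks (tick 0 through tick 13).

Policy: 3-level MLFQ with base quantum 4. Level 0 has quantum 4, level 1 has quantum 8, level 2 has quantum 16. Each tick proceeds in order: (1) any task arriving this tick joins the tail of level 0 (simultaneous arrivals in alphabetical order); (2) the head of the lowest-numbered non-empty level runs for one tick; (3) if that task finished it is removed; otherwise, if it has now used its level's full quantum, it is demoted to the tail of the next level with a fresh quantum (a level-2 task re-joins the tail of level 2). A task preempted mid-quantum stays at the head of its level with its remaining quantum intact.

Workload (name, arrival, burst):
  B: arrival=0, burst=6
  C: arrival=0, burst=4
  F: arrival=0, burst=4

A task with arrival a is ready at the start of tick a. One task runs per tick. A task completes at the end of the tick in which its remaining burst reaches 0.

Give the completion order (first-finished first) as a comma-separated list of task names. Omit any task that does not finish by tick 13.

completion order = C, F, B

t=0: L0/L1/L2 = BCF/-/- → run B
t=1: L0/L1/L2 = BCF/-/- → run B
t=2: L0/L1/L2 = BCF/-/- → run B
t=3: L0/L1/L2 = BCF/-/- → run B
t=4: L0/L1/L2 = CF/B/- → run C
t=5: L0/L1/L2 = CF/B/- → run C
t=6: L0/L1/L2 = CF/B/- → run C
t=7: L0/L1/L2 = CF/B/- → run C
t=8: L0/L1/L2 = F/B/- → run F
t=9: L0/L1/L2 = F/B/- → run F
t=10: L0/L1/L2 = F/B/- → run F
t=11: L0/L1/L2 = F/B/- → run F
t=12: L0/L1/L2 = -/B/- → run B
t=13: L0/L1/L2 = -/B/- → run B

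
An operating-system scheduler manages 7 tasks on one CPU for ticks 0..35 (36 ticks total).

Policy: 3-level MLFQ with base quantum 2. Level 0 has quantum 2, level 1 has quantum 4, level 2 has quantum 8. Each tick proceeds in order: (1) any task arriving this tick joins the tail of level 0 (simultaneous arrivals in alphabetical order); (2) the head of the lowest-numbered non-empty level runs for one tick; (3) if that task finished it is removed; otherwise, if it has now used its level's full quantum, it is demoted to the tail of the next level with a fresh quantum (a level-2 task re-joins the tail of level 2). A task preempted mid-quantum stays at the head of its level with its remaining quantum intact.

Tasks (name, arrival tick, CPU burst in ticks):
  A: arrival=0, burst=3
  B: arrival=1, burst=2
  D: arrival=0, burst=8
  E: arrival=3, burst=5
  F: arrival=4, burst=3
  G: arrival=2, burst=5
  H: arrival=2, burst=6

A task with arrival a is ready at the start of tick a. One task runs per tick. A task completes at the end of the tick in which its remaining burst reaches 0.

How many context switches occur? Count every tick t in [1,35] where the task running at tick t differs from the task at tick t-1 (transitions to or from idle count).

context switches = 14

t=0: L0/L1/L2 = AD/-/- → run A
t=1: L0/L1/L2 = ADB/-/- → run A
t=2: L0/L1/L2 = DBGH/A/- → run D
t=3: L0/L1/L2 = DBGHE/A/- → run D
t=4: L0/L1/L2 = BGHEF/AD/- → run B
t=5: L0/L1/L2 = BGHEF/AD/- → run B
t=6: L0/L1/L2 = GHEF/AD/- → run G
t=7: L0/L1/L2 = GHEF/AD/- → run G
t=8: L0/L1/L2 = HEF/ADG/- → run H
t=9: L0/L1/L2 = HEF/ADG/- → run H
t=10: L0/L1/L2 = EF/ADGH/- → run E
t=11: L0/L1/L2 = EF/ADGH/- → run E
t=12: L0/L1/L2 = F/ADGHE/- → run F
t=13: L0/L1/L2 = F/ADGHE/- → run F
t=14: L0/L1/L2 = -/ADGHEF/- → run A
t=15: L0/L1/L2 = -/DGHEF/- → run D
t=16: L0/L1/L2 = -/DGHEF/- → run D
t=17: L0/L1/L2 = -/DGHEF/- → run D
t=18: L0/L1/L2 = -/DGHEF/- → run D
t=19: L0/L1/L2 = -/GHEF/D → run G
t=20: L0/L1/L2 = -/GHEF/D → run G
t=21: L0/L1/L2 = -/GHEF/D → run G
t=22: L0/L1/L2 = -/HEF/D → run H
t=23: L0/L1/L2 = -/HEF/D → run H
t=24: L0/L1/L2 = -/HEF/D → run H
t=25: L0/L1/L2 = -/HEF/D → run H
t=26: L0/L1/L2 = -/EF/D → run E
t=27: L0/L1/L2 = -/EF/D → run E
t=28: L0/L1/L2 = -/EF/D → run E
t=29: L0/L1/L2 = -/F/D → run F
t=30: L0/L1/L2 = -/-/D → run D
t=31: L0/L1/L2 = -/-/D → run D
t=32: (idle)
t=33: (idle)
t=34: (idle)
t=35: (idle)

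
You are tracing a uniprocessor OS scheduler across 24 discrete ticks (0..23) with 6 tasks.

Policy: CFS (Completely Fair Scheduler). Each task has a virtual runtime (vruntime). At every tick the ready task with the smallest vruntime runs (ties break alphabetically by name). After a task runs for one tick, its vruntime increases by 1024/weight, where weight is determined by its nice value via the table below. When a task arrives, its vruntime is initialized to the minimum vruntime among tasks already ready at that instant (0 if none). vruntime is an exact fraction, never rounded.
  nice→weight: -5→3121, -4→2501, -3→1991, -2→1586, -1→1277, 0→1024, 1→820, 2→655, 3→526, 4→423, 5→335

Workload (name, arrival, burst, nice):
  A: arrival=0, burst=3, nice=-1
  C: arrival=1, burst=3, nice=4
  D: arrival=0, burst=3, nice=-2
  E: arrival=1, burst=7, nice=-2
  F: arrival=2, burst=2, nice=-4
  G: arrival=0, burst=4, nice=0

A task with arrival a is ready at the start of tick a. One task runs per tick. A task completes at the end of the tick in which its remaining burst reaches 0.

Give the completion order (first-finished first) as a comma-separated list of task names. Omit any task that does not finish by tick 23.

completion order = F, D, A, G, E, C

t=0: vr[A=0 D=0 G=0] → run A
t=1: vr[A=1024/1277 C=0 D=0 E=0 G=0] → run C
t=2: vr[A=1024/1277 C=1024/423 D=0 E=0 F=0 G=0] → run D
t=3: vr[A=1024/1277 C=1024/423 D=512/793 E=0 F=0 G=0] → run E
t=4: vr[A=1024/1277 C=1024/423 D=512/793 E=512/793 F=0 G=0] → run F
t=5: vr[A=1024/1277 C=1024/423 D=512/793 E=512/793 F=1024/2501 G=0] → run G
t=6: vr[A=1024/1277 C=1024/423 D=512/793 E=512/793 F=1024/2501 G=1] → run F
t=7: vr[A=1024/1277 C=1024/423 D=512/793 E=512/793 G=1] → run D
t=8: vr[A=1024/1277 C=1024/423 D=1024/793 E=512/793 G=1] → run E
t=9: vr[A=1024/1277 C=1024/423 D=1024/793 E=1024/793 G=1] → run A
t=10: vr[A=2048/1277 C=1024/423 D=1024/793 E=1024/793 G=1] → run G
t=11: vr[A=2048/1277 C=1024/423 D=1024/793 E=1024/793 G=2] → run D
t=12: vr[A=2048/1277 C=1024/423 E=1024/793 G=2] → run E
t=13: vr[A=2048/1277 C=1024/423 E=1536/793 G=2] → run A
t=14: vr[C=1024/423 E=1536/793 G=2] → run E
t=15: vr[C=1024/423 E=2048/793 G=2] → run G
t=16: vr[C=1024/423 E=2048/793 G=3] → run C
t=17: vr[C=2048/423 E=2048/793 G=3] → run E
t=18: vr[C=2048/423 E=2560/793 G=3] → run G
t=19: vr[C=2048/423 E=2560/793] → run E
t=20: vr[C=2048/423 E=3072/793] → run E
t=21: vr[C=2048/423] → run C
t=22: (idle)
t=23: (idle)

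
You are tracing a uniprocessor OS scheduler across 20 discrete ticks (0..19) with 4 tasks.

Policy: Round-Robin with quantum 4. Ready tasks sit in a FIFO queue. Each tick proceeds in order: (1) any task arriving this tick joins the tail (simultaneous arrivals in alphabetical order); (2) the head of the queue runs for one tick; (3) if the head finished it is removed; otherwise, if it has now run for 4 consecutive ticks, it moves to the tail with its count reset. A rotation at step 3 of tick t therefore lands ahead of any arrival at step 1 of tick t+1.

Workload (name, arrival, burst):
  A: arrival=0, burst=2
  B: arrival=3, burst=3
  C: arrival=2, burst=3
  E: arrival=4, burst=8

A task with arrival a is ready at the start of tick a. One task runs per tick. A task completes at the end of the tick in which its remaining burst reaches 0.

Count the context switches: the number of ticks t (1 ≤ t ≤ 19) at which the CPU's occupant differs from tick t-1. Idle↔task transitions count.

t=0: queue=[A] q_used=0 → run A
t=1: queue=[A] q_used=1 → run A
t=2: queue=[C] q_used=0 → run C
t=3: queue=[C,B] q_used=1 → run C
t=4: queue=[C,B,E] q_used=2 → run C
t=5: queue=[B,E] q_used=0 → run B
t=6: queue=[B,E] q_used=1 → run B
t=7: queue=[B,E] q_used=2 → run B
t=8: queue=[E] q_used=0 → run E
t=9: queue=[E] q_used=1 → run E
t=10: queue=[E] q_used=2 → run E
t=11: queue=[E] q_used=3 → run E
t=12: queue=[E] q_used=0 → run E
t=13: queue=[E] q_used=1 → run E
t=14: queue=[E] q_used=2 → run E
t=15: queue=[E] q_used=3 → run E
t=16: (idle)
t=17: (idle)
t=18: (idle)
t=19: (idle)

context switches = 4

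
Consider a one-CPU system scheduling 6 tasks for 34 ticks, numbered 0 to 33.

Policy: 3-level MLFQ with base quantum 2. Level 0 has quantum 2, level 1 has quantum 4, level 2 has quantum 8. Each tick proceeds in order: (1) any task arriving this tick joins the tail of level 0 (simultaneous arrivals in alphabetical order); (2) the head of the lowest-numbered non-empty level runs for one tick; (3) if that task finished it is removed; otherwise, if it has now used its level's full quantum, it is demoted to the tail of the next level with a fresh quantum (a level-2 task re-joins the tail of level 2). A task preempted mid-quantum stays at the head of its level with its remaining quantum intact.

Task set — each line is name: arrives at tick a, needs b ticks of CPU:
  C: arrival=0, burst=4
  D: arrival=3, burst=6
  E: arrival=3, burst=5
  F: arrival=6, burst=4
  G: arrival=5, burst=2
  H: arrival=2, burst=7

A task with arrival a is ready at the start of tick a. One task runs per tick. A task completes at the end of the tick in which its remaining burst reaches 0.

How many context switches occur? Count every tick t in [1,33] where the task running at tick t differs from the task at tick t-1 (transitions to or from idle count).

t=0: L0/L1/L2 = C/-/- → run C
t=1: L0/L1/L2 = C/-/- → run C
t=2: L0/L1/L2 = H/C/- → run H
t=3: L0/L1/L2 = HDE/C/- → run H
t=4: L0/L1/L2 = DE/CH/- → run D
t=5: L0/L1/L2 = DEG/CH/- → run D
t=6: L0/L1/L2 = EGF/CHD/- → run E
t=7: L0/L1/L2 = EGF/CHD/- → run E
t=8: L0/L1/L2 = GF/CHDE/- → run G
t=9: L0/L1/L2 = GF/CHDE/- → run G
t=10: L0/L1/L2 = F/CHDE/- → run F
t=11: L0/L1/L2 = F/CHDE/- → run F
t=12: L0/L1/L2 = -/CHDEF/- → run C
t=13: L0/L1/L2 = -/CHDEF/- → run C
t=14: L0/L1/L2 = -/HDEF/- → run H
t=15: L0/L1/L2 = -/HDEF/- → run H
t=16: L0/L1/L2 = -/HDEF/- → run H
t=17: L0/L1/L2 = -/HDEF/- → run H
t=18: L0/L1/L2 = -/DEF/H → run D
t=19: L0/L1/L2 = -/DEF/H → run D
t=20: L0/L1/L2 = -/DEF/H → run D
t=21: L0/L1/L2 = -/DEF/H → run D
t=22: L0/L1/L2 = -/EF/H → run E
t=23: L0/L1/L2 = -/EF/H → run E
t=24: L0/L1/L2 = -/EF/H → run E
t=25: L0/L1/L2 = -/F/H → run F
t=26: L0/L1/L2 = -/F/H → run F
t=27: L0/L1/L2 = -/-/H → run H
t=28: (idle)
t=29: (idle)
t=30: (idle)
t=31: (idle)
t=32: (idle)
t=33: (idle)

context switches = 12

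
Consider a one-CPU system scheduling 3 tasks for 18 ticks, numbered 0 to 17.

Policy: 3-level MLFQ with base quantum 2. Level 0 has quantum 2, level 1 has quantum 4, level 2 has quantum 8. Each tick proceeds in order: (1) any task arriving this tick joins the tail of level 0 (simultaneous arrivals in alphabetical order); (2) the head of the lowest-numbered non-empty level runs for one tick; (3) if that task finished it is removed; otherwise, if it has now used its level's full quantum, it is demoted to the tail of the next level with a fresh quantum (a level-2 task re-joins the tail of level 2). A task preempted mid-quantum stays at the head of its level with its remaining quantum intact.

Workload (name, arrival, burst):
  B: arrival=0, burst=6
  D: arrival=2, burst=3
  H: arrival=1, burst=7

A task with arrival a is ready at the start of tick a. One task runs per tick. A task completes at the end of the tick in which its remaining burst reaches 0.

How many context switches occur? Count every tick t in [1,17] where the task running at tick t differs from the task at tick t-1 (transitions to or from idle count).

context switches = 7

t=0: L0/L1/L2 = B/-/- → run B
t=1: L0/L1/L2 = BH/-/- → run B
t=2: L0/L1/L2 = HD/B/- → run H
t=3: L0/L1/L2 = HD/B/- → run H
t=4: L0/L1/L2 = D/BH/- → run D
t=5: L0/L1/L2 = D/BH/- → run D
t=6: L0/L1/L2 = -/BHD/- → run B
t=7: L0/L1/L2 = -/BHD/- → run B
t=8: L0/L1/L2 = -/BHD/- → run B
t=9: L0/L1/L2 = -/BHD/- → run B
t=10: L0/L1/L2 = -/HD/- → run H
t=11: L0/L1/L2 = -/HD/- → run H
t=12: L0/L1/L2 = -/HD/- → run H
t=13: L0/L1/L2 = -/HD/- → run H
t=14: L0/L1/L2 = -/D/H → run D
t=15: L0/L1/L2 = -/-/H → run H
t=16: (idle)
t=17: (idle)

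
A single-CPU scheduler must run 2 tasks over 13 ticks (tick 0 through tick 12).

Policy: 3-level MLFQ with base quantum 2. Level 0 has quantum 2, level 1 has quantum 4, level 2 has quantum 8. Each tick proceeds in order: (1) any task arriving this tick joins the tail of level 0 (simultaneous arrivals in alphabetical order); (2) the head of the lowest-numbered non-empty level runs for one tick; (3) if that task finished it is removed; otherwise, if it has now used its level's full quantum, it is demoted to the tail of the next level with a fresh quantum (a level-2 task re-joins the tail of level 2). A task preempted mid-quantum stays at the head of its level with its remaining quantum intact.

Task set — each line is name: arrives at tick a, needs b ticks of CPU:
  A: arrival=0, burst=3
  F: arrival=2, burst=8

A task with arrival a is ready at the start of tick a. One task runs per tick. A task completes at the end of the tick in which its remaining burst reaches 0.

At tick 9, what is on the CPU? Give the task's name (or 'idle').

running at tick 9 = F

t=0: L0/L1/L2 = A/-/- → run A
t=1: L0/L1/L2 = A/-/- → run A
t=2: L0/L1/L2 = F/A/- → run F
t=3: L0/L1/L2 = F/A/- → run F
t=4: L0/L1/L2 = -/AF/- → run A
t=5: L0/L1/L2 = -/F/- → run F
t=6: L0/L1/L2 = -/F/- → run F
t=7: L0/L1/L2 = -/F/- → run F
t=8: L0/L1/L2 = -/F/- → run F
t=9: L0/L1/L2 = -/-/F → run F
t=10: L0/L1/L2 = -/-/F → run F
t=11: (idle)
t=12: (idle)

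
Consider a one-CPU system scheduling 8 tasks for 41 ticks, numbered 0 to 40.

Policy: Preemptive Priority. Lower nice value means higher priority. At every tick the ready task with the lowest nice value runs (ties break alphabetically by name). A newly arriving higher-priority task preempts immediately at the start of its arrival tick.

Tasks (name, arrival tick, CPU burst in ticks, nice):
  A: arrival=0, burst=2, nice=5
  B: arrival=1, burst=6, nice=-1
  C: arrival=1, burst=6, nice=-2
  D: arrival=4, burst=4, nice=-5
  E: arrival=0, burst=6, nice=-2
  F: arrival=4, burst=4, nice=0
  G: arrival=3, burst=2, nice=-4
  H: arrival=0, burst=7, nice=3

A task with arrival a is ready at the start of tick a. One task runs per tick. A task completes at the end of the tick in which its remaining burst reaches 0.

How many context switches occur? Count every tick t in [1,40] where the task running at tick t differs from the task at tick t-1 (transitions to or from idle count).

context switches = 11

t=0: ready={A,E,H} → run E
t=1: ready={A,B,C,E,H} → run C
t=2: ready={A,B,C,E,H} → run C
t=3: ready={A,B,C,E,G,H} → run G
t=4: ready={A,B,C,D,E,F,G,H} → run D
t=5: ready={A,B,C,D,E,F,G,H} → run D
t=6: ready={A,B,C,D,E,F,G,H} → run D
t=7: ready={A,B,C,D,E,F,G,H} → run D
t=8: ready={A,B,C,E,F,G,H} → run G
t=9: ready={A,B,C,E,F,H} → run C
t=10: ready={A,B,C,E,F,H} → run C
t=11: ready={A,B,C,E,F,H} → run C
t=12: ready={A,B,C,E,F,H} → run C
t=13: ready={A,B,E,F,H} → run E
t=14: ready={A,B,E,F,H} → run E
t=15: ready={A,B,E,F,H} → run E
t=16: ready={A,B,E,F,H} → run E
t=17: ready={A,B,E,F,H} → run E
t=18: ready={A,B,F,H} → run B
t=19: ready={A,B,F,H} → run B
t=20: ready={A,B,F,H} → run B
t=21: ready={A,B,F,H} → run B
t=22: ready={A,B,F,H} → run B
t=23: ready={A,B,F,H} → run B
t=24: ready={A,F,H} → run F
t=25: ready={A,F,H} → run F
t=26: ready={A,F,H} → run F
t=27: ready={A,F,H} → run F
t=28: ready={A,H} → run H
t=29: ready={A,H} → run H
t=30: ready={A,H} → run H
t=31: ready={A,H} → run H
t=32: ready={A,H} → run H
t=33: ready={A,H} → run H
t=34: ready={A,H} → run H
t=35: ready={A} → run A
t=36: ready={A} → run A
t=37: (idle)
t=38: (idle)
t=39: (idle)
t=40: (idle)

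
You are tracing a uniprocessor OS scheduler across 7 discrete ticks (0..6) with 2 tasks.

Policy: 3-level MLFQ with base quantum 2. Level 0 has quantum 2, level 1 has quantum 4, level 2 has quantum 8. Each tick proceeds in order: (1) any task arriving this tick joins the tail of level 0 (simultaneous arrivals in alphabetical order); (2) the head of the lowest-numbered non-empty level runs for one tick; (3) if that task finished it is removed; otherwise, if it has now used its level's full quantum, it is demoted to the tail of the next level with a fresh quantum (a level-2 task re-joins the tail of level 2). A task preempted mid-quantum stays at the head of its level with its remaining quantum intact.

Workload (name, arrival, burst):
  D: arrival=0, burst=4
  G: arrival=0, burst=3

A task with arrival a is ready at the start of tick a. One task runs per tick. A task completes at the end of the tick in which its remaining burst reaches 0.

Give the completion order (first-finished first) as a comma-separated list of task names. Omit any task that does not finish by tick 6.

completion order = D, G

t=0: L0/L1/L2 = DG/-/- → run D
t=1: L0/L1/L2 = DG/-/- → run D
t=2: L0/L1/L2 = G/D/- → run G
t=3: L0/L1/L2 = G/D/- → run G
t=4: L0/L1/L2 = -/DG/- → run D
t=5: L0/L1/L2 = -/DG/- → run D
t=6: L0/L1/L2 = -/G/- → run G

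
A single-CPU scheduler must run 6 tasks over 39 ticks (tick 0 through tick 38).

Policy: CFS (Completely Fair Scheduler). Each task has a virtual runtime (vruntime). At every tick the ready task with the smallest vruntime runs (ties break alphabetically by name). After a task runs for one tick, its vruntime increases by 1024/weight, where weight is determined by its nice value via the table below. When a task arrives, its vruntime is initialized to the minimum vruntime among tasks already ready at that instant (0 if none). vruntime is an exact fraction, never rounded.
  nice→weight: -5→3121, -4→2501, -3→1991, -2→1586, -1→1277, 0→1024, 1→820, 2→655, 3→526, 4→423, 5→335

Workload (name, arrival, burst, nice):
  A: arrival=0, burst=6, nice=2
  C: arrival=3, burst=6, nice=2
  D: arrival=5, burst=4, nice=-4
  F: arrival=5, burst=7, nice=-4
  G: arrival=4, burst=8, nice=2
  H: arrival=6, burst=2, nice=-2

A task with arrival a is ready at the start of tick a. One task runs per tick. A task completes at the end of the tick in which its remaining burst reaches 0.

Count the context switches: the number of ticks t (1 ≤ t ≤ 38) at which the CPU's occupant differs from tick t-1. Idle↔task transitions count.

context switches = 26

t=0: vr[A=0] → run A
t=1: vr[A=1024/655] → run A
t=2: vr[A=2048/655] → run A
t=3: vr[A=3072/655 C=3072/655] → run A
t=4: vr[A=4096/655 C=3072/655 G=3072/655] → run C
t=5: vr[A=4096/655 C=4096/655 D=3072/655 F=3072/655 G=3072/655] → run D
t=6: vr[A=4096/655 C=4096/655 D=8353792/1638155 F=3072/655 G=3072/655 H=3072/655] → run F
t=7: vr[A=4096/655 C=4096/655 D=8353792/1638155 F=8353792/1638155 G=3072/655 H=3072/655] → run G
t=8: vr[A=4096/655 C=4096/655 D=8353792/1638155 F=8353792/1638155 G=4096/655 H=3072/655] → run H
t=9: vr[A=4096/655 C=4096/655 D=8353792/1638155 F=8353792/1638155 G=4096/655 H=2771456/519415] → run D
t=10: vr[A=4096/655 C=4096/655 D=9024512/1638155 F=8353792/1638155 G=4096/655 H=2771456/519415] → run F
t=11: vr[A=4096/655 C=4096/655 D=9024512/1638155 F=9024512/1638155 G=4096/655 H=2771456/519415] → run H
t=12: vr[A=4096/655 C=4096/655 D=9024512/1638155 F=9024512/1638155 G=4096/655] → run D
t=13: vr[A=4096/655 C=4096/655 D=9695232/1638155 F=9024512/1638155 G=4096/655] → run F
t=14: vr[A=4096/655 C=4096/655 D=9695232/1638155 F=9695232/1638155 G=4096/655] → run D
t=15: vr[A=4096/655 C=4096/655 F=9695232/1638155 G=4096/655] → run F
t=16: vr[A=4096/655 C=4096/655 F=10365952/1638155 G=4096/655] → run A
t=17: vr[A=1024/131 C=4096/655 F=10365952/1638155 G=4096/655] → run C
t=18: vr[A=1024/131 C=1024/131 F=10365952/1638155 G=4096/655] → run G
t=19: vr[A=1024/131 C=1024/131 F=10365952/1638155 G=1024/131] → run F
t=20: vr[A=1024/131 C=1024/131 F=11036672/1638155 G=1024/131] → run F
t=21: vr[A=1024/131 C=1024/131 F=11707392/1638155 G=1024/131] → run F
t=22: vr[A=1024/131 C=1024/131 G=1024/131] → run A
t=23: vr[C=1024/131 G=1024/131] → run C
t=24: vr[C=6144/655 G=1024/131] → run G
t=25: vr[C=6144/655 G=6144/655] → run C
t=26: vr[C=7168/655 G=6144/655] → run G
t=27: vr[C=7168/655 G=7168/655] → run C
t=28: vr[C=8192/655 G=7168/655] → run G
t=29: vr[C=8192/655 G=8192/655] → run C
t=30: vr[G=8192/655] → run G
t=31: vr[G=9216/655] → run G
t=32: vr[G=2048/131] → run G
t=33: (idle)
t=34: (idle)
t=35: (idle)
t=36: (idle)
t=37: (idle)
t=38: (idle)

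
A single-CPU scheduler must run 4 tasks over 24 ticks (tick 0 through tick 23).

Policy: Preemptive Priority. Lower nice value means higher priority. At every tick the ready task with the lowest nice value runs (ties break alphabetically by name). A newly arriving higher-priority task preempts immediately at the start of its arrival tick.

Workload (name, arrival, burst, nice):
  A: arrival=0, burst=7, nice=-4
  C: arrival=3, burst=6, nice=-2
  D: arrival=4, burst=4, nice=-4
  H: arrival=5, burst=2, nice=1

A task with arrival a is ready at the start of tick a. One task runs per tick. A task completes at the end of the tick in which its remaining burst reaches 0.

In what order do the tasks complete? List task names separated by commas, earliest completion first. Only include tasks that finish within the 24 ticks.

completion order = A, D, C, H

t=0: ready={A} → run A
t=1: ready={A} → run A
t=2: ready={A} → run A
t=3: ready={A,C} → run A
t=4: ready={A,C,D} → run A
t=5: ready={A,C,D,H} → run A
t=6: ready={A,C,D,H} → run A
t=7: ready={C,D,H} → run D
t=8: ready={C,D,H} → run D
t=9: ready={C,D,H} → run D
t=10: ready={C,D,H} → run D
t=11: ready={C,H} → run C
t=12: ready={C,H} → run C
t=13: ready={C,H} → run C
t=14: ready={C,H} → run C
t=15: ready={C,H} → run C
t=16: ready={C,H} → run C
t=17: ready={H} → run H
t=18: ready={H} → run H
t=19: (idle)
t=20: (idle)
t=21: (idle)
t=22: (idle)
t=23: (idle)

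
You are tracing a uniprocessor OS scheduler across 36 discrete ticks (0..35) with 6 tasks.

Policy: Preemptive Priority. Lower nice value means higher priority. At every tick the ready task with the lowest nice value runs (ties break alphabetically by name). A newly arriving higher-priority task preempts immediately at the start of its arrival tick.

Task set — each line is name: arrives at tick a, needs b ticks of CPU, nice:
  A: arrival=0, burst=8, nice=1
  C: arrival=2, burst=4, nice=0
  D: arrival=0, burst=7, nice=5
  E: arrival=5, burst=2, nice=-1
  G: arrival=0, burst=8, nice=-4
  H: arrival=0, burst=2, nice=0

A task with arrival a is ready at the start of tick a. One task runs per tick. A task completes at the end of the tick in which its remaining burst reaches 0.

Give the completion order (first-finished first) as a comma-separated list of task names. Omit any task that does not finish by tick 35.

completion order = G, E, C, H, A, D

t=0: ready={A,D,G,H} → run G
t=1: ready={A,D,G,H} → run G
t=2: ready={A,C,D,G,H} → run G
t=3: ready={A,C,D,G,H} → run G
t=4: ready={A,C,D,G,H} → run G
t=5: ready={A,C,D,E,G,H} → run G
t=6: ready={A,C,D,E,G,H} → run G
t=7: ready={A,C,D,E,G,H} → run G
t=8: ready={A,C,D,E,H} → run E
t=9: ready={A,C,D,E,H} → run E
t=10: ready={A,C,D,H} → run C
t=11: ready={A,C,D,H} → run C
t=12: ready={A,C,D,H} → run C
t=13: ready={A,C,D,H} → run C
t=14: ready={A,D,H} → run H
t=15: ready={A,D,H} → run H
t=16: ready={A,D} → run A
t=17: ready={A,D} → run A
t=18: ready={A,D} → run A
t=19: ready={A,D} → run A
t=20: ready={A,D} → run A
t=21: ready={A,D} → run A
t=22: ready={A,D} → run A
t=23: ready={A,D} → run A
t=24: ready={D} → run D
t=25: ready={D} → run D
t=26: ready={D} → run D
t=27: ready={D} → run D
t=28: ready={D} → run D
t=29: ready={D} → run D
t=30: ready={D} → run D
t=31: (idle)
t=32: (idle)
t=33: (idle)
t=34: (idle)
t=35: (idle)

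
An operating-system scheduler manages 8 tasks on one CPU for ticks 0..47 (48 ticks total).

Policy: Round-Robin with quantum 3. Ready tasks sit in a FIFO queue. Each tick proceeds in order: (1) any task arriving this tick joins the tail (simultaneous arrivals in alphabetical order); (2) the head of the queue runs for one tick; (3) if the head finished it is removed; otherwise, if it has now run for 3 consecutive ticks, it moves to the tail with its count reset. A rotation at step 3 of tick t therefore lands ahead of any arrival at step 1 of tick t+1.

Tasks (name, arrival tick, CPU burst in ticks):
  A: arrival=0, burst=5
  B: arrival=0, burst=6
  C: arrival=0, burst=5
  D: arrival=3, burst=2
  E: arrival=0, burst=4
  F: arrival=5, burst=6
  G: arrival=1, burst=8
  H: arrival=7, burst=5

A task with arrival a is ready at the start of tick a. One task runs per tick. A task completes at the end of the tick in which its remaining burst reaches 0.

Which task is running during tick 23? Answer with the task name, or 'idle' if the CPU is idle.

t=0: queue=[A,B,C,E] q_used=0 → run A
t=1: queue=[A,B,C,E,G] q_used=1 → run A
t=2: queue=[A,B,C,E,G] q_used=2 → run A
t=3: queue=[B,C,E,G,A,D] q_used=0 → run B
t=4: queue=[B,C,E,G,A,D] q_used=1 → run B
t=5: queue=[B,C,E,G,A,D,F] q_used=2 → run B
t=6: queue=[C,E,G,A,D,F,B] q_used=0 → run C
t=7: queue=[C,E,G,A,D,F,B,H] q_used=1 → run C
t=8: queue=[C,E,G,A,D,F,B,H] q_used=2 → run C
t=9: queue=[E,G,A,D,F,B,H,C] q_used=0 → run E
t=10: queue=[E,G,A,D,F,B,H,C] q_used=1 → run E
t=11: queue=[E,G,A,D,F,B,H,C] q_used=2 → run E
t=12: queue=[G,A,D,F,B,H,C,E] q_used=0 → run G
t=13: queue=[G,A,D,F,B,H,C,E] q_used=1 → run G
t=14: queue=[G,A,D,F,B,H,C,E] q_used=2 → run G
t=15: queue=[A,D,F,B,H,C,E,G] q_used=0 → run A
t=16: queue=[A,D,F,B,H,C,E,G] q_used=1 → run A
t=17: queue=[D,F,B,H,C,E,G] q_used=0 → run D
t=18: queue=[D,F,B,H,C,E,G] q_used=1 → run D
t=19: queue=[F,B,H,C,E,G] q_used=0 → run F
t=20: queue=[F,B,H,C,E,G] q_used=1 → run F
t=21: queue=[F,B,H,C,E,G] q_used=2 → run F
t=22: queue=[B,H,C,E,G,F] q_used=0 → run B
t=23: queue=[B,H,C,E,G,F] q_used=1 → run B
t=24: queue=[B,H,C,E,G,F] q_used=2 → run B
t=25: queue=[H,C,E,G,F] q_used=0 → run H
t=26: queue=[H,C,E,G,F] q_used=1 → run H
t=27: queue=[H,C,E,G,F] q_used=2 → run H
t=28: queue=[C,E,G,F,H] q_used=0 → run C
t=29: queue=[C,E,G,F,H] q_used=1 → run C
t=30: queue=[E,G,F,H] q_used=0 → run E
t=31: queue=[G,F,H] q_used=0 → run G
t=32: queue=[G,F,H] q_used=1 → run G
t=33: queue=[G,F,H] q_used=2 → run G
t=34: queue=[F,H,G] q_used=0 → run F
t=35: queue=[F,H,G] q_used=1 → run F
t=36: queue=[F,H,G] q_used=2 → run F
t=37: queue=[H,G] q_used=0 → run H
t=38: queue=[H,G] q_used=1 → run H
t=39: queue=[G] q_used=0 → run G
t=40: queue=[G] q_used=1 → run G
t=41: (idle)
t=42: (idle)
t=43: (idle)
t=44: (idle)
t=45: (idle)
t=46: (idle)
t=47: (idle)

running at tick 23 = B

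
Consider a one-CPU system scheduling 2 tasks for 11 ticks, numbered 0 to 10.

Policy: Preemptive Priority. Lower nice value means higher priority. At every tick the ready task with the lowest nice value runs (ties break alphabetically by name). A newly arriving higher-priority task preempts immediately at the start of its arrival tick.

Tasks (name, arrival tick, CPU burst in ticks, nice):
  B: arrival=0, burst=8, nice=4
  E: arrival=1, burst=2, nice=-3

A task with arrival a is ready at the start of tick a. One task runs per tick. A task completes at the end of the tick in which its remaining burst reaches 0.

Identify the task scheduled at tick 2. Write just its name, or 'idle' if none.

t=0: ready={B} → run B
t=1: ready={B,E} → run E
t=2: ready={B,E} → run E
t=3: ready={B} → run B
t=4: ready={B} → run B
t=5: ready={B} → run B
t=6: ready={B} → run B
t=7: ready={B} → run B
t=8: ready={B} → run B
t=9: ready={B} → run B
t=10: (idle)

running at tick 2 = E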